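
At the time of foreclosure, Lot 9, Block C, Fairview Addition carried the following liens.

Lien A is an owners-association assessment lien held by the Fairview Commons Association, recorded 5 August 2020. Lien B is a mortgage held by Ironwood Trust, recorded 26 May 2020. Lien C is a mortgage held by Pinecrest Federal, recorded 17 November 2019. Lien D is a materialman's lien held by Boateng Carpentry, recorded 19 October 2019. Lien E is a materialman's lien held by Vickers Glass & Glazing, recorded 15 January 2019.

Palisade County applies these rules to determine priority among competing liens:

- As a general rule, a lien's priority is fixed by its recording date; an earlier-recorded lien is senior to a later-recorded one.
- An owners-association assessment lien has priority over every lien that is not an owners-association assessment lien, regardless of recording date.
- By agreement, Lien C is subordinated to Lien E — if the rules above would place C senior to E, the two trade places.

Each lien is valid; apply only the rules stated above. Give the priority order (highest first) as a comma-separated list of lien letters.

A, as an owners-association assessment lien, has superpriority and ranks first.
Among the remaining liens, by effective date: E (15 January 2019), D (19 October 2019), C (17 November 2019), B (26 May 2020).
C is already junior to E, so the subordination agreement changes nothing.

A, E, D, C, B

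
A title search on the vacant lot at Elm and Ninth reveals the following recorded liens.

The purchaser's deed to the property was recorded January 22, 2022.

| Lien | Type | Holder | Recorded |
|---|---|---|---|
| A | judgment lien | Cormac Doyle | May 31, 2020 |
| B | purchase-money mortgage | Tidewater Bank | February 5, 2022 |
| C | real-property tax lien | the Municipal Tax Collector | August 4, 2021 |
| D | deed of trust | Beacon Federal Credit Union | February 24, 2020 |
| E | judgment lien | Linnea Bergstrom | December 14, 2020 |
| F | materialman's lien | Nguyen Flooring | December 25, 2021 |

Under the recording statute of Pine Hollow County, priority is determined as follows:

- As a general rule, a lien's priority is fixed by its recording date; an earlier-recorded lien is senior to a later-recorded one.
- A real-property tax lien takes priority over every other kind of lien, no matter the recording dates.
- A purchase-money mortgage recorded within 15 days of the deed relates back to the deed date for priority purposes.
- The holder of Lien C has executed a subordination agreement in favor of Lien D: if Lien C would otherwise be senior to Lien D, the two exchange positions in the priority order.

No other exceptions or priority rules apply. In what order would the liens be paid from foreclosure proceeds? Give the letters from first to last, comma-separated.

D, C, A, E, F, B

Effective dates: B's effective date is the deed date, January 22, 2022.
As a real-property tax lien, C is senior to every other lien.
Remaining liens by effective date: D (February 24, 2020), A (May 31, 2020), E (December 14, 2020), F (December 25, 2021), B (January 22, 2022).
The subordination applies — C was senior to D — so C and D swap.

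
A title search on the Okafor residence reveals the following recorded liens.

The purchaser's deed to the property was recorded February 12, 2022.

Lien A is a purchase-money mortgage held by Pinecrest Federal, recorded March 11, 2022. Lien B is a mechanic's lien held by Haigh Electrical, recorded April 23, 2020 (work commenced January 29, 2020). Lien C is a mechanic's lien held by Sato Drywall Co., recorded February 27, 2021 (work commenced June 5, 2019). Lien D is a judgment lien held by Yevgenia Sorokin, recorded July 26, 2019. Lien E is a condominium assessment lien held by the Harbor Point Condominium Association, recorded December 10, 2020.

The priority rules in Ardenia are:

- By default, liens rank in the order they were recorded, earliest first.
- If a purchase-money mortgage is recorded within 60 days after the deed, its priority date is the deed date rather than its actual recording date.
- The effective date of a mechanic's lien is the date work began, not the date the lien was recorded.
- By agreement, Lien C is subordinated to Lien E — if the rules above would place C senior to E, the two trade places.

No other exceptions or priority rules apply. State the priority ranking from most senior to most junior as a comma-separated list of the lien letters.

First, effective dates: A relates back to the deed date February 12, 2022; B's effective date is January 29, 2020, when work began; C relates back to June 5, 2019 (work commenced).
By effective date, earliest first: C (June 5, 2019), D (July 26, 2019), B (January 29, 2020), E (December 10, 2020), A (February 12, 2022).
C is senior to E before the subordination, so the two trade places.

E, D, B, C, A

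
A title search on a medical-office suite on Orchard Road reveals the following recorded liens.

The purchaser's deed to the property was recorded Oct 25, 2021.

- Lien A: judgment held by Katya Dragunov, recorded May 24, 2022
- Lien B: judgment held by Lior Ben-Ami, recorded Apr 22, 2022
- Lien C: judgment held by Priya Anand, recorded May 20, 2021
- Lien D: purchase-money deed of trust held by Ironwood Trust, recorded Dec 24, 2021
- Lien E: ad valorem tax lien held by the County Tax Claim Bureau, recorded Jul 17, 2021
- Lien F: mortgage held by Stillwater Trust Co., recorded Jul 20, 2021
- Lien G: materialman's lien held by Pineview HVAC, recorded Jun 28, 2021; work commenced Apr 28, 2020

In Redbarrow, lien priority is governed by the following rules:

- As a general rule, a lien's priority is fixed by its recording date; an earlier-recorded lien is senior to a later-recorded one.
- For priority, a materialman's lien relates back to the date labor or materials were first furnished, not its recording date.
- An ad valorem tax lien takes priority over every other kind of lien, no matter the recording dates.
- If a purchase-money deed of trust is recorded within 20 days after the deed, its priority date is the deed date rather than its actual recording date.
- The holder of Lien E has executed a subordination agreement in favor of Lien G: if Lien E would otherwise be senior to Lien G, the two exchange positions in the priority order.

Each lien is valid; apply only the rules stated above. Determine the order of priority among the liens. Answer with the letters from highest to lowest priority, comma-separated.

G, E, C, F, D, B, A

Adjusting effective dates: D was recorded 60 days after the deed — beyond 20 days — so no relation-back applies; G relates back to Apr 28, 2020 (work commenced).
E, as an ad valorem tax lien, has superpriority and ranks first.
Ordering the rest by effective date: G (Apr 28, 2020), C (May 20, 2021), F (Jul 20, 2021), D (Dec 24, 2021), B (Apr 22, 2022), A (May 24, 2022).
E is senior to G before the subordination, so the two trade places.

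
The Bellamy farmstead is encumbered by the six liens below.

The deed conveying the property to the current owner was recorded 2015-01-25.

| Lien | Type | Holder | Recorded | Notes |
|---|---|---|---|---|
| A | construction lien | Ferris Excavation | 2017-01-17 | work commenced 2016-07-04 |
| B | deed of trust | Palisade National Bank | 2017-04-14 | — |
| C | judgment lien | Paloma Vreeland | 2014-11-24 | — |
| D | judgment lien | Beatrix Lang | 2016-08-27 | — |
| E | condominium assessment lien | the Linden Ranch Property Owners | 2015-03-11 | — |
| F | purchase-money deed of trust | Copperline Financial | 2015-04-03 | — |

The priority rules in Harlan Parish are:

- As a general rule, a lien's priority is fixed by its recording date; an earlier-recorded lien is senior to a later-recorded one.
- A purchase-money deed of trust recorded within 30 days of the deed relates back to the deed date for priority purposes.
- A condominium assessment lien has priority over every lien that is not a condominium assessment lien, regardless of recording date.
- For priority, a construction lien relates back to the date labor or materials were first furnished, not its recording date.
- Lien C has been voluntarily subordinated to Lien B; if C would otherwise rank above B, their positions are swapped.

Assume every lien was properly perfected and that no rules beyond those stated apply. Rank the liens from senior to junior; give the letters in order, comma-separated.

Effective dates: A's effective date is 2016-07-04, when work began; F missed the 30-day window (68 days after the deed), so its recording date stands.
As a condominium assessment lien, E is senior to every other lien.
The other liens, earliest effective date first: C (2014-11-24), F (2015-04-03), A (2016-07-04), D (2016-08-27), B (2017-04-14).
Because C would otherwise rank above B, the subordination swaps them.

E, B, F, A, D, C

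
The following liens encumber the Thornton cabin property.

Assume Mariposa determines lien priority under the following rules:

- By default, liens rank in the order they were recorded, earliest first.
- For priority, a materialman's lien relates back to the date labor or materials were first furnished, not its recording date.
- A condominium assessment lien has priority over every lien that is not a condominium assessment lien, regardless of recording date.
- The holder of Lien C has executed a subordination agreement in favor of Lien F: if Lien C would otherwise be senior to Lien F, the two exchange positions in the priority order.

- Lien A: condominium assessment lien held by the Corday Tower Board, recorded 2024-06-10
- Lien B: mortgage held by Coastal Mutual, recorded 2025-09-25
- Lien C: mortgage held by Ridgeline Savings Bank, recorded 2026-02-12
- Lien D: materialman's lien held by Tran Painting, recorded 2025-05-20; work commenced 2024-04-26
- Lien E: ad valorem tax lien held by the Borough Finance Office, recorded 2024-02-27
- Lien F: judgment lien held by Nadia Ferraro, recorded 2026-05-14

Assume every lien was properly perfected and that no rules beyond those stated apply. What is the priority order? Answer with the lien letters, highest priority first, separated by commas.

First, effective dates: D is treated as recorded 2024-04-26, the work-commencement date.
As a condominium assessment lien, A is senior to every other lien.
Among the remaining liens, by effective date: E (2024-02-27), D (2024-04-26), B (2025-09-25), C (2026-02-12), F (2026-05-14).
The subordination applies — C was senior to F — so C and F swap.

A, E, D, B, F, C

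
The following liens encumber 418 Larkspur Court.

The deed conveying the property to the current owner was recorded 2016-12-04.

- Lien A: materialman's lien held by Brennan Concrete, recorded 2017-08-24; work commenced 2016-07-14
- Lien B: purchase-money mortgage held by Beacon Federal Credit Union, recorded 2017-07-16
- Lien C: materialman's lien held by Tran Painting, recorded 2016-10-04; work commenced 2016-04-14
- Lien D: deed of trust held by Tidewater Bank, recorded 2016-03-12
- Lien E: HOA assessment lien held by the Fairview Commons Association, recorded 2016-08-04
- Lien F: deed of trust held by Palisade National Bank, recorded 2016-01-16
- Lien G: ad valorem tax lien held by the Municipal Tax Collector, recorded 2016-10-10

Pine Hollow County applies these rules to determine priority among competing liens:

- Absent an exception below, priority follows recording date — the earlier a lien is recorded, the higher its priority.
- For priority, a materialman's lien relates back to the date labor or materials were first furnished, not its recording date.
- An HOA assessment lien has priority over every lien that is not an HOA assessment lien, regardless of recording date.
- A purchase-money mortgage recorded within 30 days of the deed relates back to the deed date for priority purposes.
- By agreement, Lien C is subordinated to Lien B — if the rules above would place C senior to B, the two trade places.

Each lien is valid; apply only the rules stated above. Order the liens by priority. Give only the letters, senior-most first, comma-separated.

Effective dates: A relates back to 2016-07-14 (work commenced); B missed the 30-day window (224 days after the deed), so its recording date stands; C relates back to 2016-04-14 (work commenced).
E is an HOA assessment lien, so it outranks all other liens regardless of date.
Among the remaining liens, by effective date: F (2016-01-16), D (2016-03-12), C (2016-04-14), A (2016-07-14), G (2016-10-10), B (2017-07-16).
C is senior to B before the subordination, so the two trade places.

E, F, D, B, A, G, C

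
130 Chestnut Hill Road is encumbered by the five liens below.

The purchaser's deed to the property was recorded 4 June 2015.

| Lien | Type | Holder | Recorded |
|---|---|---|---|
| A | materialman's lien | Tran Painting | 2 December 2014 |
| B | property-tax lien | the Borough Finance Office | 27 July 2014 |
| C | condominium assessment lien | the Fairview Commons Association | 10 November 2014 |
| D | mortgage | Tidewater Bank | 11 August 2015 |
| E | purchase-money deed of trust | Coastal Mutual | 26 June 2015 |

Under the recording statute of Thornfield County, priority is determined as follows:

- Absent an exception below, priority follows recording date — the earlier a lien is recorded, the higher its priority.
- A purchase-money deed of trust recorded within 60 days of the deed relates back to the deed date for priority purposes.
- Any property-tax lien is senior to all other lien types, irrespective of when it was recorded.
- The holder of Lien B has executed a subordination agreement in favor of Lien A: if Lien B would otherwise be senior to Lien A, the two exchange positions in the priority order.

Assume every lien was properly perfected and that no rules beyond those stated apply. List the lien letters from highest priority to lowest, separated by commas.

Adjusting effective dates: E relates back to the deed date 4 June 2015.
B, as a property-tax lien, has superpriority and ranks first.
Ordering the rest by effective date: C (10 November 2014), A (2 December 2014), E (4 June 2015), D (11 August 2015).
B would otherwise be senior to A, so under the subordination agreement B and A exchange positions.

A, C, B, E, D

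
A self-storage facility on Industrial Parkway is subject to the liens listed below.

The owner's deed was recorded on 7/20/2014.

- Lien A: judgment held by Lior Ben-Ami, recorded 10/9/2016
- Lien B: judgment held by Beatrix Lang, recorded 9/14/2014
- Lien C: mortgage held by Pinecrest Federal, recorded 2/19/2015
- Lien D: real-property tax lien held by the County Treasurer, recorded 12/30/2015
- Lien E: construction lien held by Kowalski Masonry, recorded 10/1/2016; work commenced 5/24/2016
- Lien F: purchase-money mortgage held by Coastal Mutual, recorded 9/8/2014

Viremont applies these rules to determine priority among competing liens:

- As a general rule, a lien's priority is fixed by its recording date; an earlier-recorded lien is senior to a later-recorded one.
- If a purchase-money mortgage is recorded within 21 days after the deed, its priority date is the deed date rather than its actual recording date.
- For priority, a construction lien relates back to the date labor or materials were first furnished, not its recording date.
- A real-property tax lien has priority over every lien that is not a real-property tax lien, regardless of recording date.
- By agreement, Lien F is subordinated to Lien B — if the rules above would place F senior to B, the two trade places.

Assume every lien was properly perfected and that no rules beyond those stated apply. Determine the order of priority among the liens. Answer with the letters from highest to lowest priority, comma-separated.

Effective dates after the stated exceptions: E is treated as recorded 5/24/2016, the work-commencement date; F was recorded 50 days after the deed, outside the 21-day window, so it keeps its recording date.
D, as a real-property tax lien, has superpriority and ranks first.
Among the remaining liens, by effective date: F (9/8/2014), B (9/14/2014), C (2/19/2015), E (5/24/2016), A (10/9/2016).
F is senior to B before the subordination, so the two trade places.

D, B, F, C, E, A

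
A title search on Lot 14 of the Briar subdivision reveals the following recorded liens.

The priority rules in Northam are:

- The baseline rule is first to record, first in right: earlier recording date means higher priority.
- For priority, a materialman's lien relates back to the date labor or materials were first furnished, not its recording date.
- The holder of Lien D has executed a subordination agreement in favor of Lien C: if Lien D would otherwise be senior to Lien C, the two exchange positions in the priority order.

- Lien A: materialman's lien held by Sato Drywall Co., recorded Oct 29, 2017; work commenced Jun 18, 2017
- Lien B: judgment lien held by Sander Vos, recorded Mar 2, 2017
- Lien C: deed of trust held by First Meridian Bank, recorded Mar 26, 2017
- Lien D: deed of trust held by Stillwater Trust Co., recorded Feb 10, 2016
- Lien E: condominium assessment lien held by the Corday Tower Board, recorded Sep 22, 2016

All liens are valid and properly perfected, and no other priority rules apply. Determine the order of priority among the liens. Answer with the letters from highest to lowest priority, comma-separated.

C, E, B, D, A

Adjusting effective dates: A relates back to Jun 18, 2017 (work commenced).
By effective date: D (Feb 10, 2016), E (Sep 22, 2016), B (Mar 2, 2017), C (Mar 26, 2017), A (Jun 18, 2017).
The subordination applies — D was senior to C — so D and C swap.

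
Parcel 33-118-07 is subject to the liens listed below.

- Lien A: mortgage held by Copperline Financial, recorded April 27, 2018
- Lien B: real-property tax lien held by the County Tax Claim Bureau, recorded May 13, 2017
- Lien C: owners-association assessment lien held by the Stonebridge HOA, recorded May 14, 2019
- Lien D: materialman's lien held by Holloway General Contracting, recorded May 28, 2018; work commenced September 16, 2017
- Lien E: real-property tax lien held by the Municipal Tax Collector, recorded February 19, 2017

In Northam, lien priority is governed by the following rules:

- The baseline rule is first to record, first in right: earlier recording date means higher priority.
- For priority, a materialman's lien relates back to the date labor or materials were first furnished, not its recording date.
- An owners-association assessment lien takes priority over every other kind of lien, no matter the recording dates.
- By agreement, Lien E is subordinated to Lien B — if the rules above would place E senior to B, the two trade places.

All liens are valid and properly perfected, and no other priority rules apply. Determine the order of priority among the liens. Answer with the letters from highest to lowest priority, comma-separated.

Effective dates after the stated exceptions: D is treated as recorded September 16, 2017, the work-commencement date.
C is an owners-association assessment lien and takes priority over every other lien.
Among the remaining liens, by effective date: E (February 19, 2017), B (May 13, 2017), D (September 16, 2017), A (April 27, 2018).
E is senior to B before the subordination, so the two trade places.

C, B, E, D, A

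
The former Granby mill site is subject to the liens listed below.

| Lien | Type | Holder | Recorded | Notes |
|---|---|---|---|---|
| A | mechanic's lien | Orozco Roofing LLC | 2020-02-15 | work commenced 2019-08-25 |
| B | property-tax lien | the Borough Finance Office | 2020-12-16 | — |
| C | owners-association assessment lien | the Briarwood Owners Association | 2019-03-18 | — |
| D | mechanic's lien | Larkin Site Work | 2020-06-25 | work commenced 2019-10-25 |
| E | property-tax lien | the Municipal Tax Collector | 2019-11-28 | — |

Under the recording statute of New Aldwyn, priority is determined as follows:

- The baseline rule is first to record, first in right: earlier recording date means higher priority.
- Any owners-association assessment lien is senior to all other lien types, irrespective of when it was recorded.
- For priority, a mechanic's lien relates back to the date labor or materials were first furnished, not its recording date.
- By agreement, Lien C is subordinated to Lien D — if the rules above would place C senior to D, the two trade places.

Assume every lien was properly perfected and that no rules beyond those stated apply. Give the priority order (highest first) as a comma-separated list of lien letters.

D, A, C, E, B

Effective dates after the stated exceptions: A is treated as recorded 2019-08-25, the work-commencement date; D's effective date is 2019-10-25, when work began.
C is an owners-association assessment lien and takes priority over every other lien.
Remaining liens by effective date: A (2019-08-25), D (2019-10-25), E (2019-11-28), B (2020-12-16).
C would otherwise be senior to D, so under the subordination agreement C and D exchange positions.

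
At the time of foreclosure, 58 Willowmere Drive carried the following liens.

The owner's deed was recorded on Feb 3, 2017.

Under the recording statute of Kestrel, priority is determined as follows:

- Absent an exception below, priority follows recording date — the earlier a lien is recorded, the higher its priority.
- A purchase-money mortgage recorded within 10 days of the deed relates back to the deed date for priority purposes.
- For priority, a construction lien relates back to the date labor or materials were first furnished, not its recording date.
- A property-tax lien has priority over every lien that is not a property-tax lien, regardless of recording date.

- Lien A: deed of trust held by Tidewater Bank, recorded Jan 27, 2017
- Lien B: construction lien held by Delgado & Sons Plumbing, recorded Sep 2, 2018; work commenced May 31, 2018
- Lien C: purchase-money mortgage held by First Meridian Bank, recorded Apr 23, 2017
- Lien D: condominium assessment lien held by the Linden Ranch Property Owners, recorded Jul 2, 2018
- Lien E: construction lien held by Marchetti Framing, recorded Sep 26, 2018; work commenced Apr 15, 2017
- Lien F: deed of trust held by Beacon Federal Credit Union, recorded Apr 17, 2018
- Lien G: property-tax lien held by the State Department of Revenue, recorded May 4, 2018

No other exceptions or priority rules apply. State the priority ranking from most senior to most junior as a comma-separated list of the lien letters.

G, A, E, C, F, B, D

First, effective dates: B is treated as recorded May 31, 2018, the work-commencement date; C was recorded 79 days after the deed, outside the 10-day window, so it keeps its recording date; E's effective date is Apr 15, 2017, when work began.
G is a property-tax lien and takes priority over every other lien.
Ordering the rest by effective date: A (Jan 27, 2017), E (Apr 15, 2017), C (Apr 23, 2017), F (Apr 17, 2018), B (May 31, 2018), D (Jul 2, 2018).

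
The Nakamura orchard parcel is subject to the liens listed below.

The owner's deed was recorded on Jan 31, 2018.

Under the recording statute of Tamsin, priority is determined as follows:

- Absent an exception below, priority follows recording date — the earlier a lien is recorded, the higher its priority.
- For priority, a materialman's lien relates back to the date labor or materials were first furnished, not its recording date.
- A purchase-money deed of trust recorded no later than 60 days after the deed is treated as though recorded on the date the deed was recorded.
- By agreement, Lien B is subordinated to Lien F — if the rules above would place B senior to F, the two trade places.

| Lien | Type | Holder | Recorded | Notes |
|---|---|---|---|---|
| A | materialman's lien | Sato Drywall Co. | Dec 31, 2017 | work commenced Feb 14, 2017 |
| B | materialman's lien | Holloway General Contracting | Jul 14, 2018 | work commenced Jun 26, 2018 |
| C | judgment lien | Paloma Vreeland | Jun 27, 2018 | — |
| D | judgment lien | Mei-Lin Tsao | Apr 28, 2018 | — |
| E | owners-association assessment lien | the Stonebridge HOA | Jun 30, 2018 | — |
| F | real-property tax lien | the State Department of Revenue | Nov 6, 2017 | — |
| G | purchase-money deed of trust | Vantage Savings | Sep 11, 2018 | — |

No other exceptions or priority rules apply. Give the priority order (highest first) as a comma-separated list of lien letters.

A, F, D, B, C, E, G

Effective dates: A is treated as recorded Feb 14, 2017, the work-commencement date; B is treated as recorded Jun 26, 2018, the work-commencement date; G was recorded 223 days after the deed, outside the 60-day window, so it keeps its recording date.
By effective date: A (Feb 14, 2017), F (Nov 6, 2017), D (Apr 28, 2018), B (Jun 26, 2018), C (Jun 27, 2018), E (Jun 30, 2018), G (Sep 11, 2018).
B is already junior to F, so the subordination agreement changes nothing.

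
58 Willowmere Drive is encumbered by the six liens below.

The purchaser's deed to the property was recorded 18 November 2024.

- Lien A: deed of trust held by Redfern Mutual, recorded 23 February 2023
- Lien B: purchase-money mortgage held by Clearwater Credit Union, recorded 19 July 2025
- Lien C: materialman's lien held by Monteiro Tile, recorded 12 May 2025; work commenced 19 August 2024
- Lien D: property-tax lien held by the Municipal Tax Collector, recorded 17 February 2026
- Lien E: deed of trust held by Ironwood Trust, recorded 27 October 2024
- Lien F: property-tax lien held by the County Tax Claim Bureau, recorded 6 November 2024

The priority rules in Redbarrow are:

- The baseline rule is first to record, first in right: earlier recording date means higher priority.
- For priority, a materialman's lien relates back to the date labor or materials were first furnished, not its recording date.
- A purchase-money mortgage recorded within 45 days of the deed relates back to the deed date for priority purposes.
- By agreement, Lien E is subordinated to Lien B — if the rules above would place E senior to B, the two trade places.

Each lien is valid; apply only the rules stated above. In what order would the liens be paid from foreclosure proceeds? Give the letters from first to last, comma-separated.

Effective dates after the stated exceptions: B was recorded 243 days after the deed — beyond 45 days — so no relation-back applies; C relates back to 19 August 2024 (work commenced).
By effective date, earliest first: A (23 February 2023), C (19 August 2024), E (27 October 2024), F (6 November 2024), B (19 July 2025), D (17 February 2026).
The subordination applies — E was senior to B — so E and B swap.

A, C, B, F, E, D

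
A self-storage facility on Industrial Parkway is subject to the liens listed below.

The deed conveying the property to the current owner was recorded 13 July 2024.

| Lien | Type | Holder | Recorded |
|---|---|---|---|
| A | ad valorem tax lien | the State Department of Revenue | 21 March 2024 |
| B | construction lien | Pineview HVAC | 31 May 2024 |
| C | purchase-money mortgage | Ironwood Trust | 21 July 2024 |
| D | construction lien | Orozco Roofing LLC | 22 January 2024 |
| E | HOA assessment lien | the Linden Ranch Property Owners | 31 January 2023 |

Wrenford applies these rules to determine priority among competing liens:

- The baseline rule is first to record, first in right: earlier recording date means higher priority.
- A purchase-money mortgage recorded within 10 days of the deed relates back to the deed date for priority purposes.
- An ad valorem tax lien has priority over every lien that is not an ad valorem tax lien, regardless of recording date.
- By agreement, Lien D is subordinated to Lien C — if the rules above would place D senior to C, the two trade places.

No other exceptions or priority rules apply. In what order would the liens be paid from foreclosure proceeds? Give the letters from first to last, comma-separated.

Effective dates: C relates back to the deed date 13 July 2024.
A is an ad valorem tax lien, so it outranks all other liens regardless of date.
Remaining liens by effective date: E (31 January 2023), D (22 January 2024), B (31 May 2024), C (13 July 2024).
Because D would otherwise rank above C, the subordination swaps them.

A, E, C, B, D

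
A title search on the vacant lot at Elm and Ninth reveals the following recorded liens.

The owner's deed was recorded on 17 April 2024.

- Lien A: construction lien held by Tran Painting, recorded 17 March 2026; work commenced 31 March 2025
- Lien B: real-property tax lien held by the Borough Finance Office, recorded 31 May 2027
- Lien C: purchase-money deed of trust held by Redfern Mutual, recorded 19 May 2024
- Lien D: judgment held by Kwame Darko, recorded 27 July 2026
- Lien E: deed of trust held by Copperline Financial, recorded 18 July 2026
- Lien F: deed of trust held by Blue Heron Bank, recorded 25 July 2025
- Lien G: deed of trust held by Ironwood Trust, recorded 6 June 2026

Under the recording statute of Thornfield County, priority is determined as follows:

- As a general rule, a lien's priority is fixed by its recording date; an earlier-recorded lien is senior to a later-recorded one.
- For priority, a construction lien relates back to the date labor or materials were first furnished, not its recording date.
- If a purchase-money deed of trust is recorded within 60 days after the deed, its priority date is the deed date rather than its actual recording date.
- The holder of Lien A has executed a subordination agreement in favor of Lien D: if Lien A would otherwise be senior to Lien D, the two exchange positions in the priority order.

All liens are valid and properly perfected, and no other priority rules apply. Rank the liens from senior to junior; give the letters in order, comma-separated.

Adjusting effective dates: A relates back to 31 March 2025 (work commenced); C was recorded within the 60-day window, so its effective date is the deed date 17 April 2024.
By effective date: C (17 April 2024), A (31 March 2025), F (25 July 2025), G (6 June 2026), E (18 July 2026), D (27 July 2026), B (31 May 2027).
The subordination applies — A was senior to D — so A and D swap.

C, D, F, G, E, A, B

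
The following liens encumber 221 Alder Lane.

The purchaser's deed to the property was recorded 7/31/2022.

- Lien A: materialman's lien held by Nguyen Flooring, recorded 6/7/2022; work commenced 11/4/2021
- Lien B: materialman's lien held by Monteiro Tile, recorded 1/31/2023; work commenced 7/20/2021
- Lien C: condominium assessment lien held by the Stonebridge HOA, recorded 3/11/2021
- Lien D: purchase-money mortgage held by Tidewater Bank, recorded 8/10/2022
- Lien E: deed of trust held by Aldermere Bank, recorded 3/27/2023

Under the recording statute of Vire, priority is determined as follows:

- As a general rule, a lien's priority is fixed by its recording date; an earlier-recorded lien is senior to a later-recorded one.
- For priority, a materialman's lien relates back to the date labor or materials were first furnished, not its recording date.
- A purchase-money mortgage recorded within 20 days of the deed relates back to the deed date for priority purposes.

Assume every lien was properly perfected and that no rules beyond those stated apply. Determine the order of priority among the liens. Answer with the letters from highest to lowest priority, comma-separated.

Adjusting effective dates: A is treated as recorded 11/4/2021, the work-commencement date; B is treated as recorded 7/20/2021, the work-commencement date; D's effective date is the deed date, 7/31/2022.
By effective date, earliest first: C (3/11/2021), B (7/20/2021), A (11/4/2021), D (7/31/2022), E (3/27/2023).

C, B, A, D, E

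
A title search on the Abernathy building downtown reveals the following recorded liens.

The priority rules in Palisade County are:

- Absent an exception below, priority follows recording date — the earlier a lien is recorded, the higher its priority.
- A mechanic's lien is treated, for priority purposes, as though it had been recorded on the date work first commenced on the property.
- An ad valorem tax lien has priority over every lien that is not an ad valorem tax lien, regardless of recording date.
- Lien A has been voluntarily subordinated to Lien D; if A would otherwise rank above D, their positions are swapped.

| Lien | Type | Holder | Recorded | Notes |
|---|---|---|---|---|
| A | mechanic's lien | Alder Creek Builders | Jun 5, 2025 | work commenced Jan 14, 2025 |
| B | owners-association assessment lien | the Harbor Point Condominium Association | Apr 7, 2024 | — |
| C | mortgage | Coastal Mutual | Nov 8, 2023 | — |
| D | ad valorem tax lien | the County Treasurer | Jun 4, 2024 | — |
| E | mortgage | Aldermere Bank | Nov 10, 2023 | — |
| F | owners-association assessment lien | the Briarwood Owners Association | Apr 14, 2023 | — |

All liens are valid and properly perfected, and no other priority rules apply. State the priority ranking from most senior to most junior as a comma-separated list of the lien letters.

D, F, C, E, B, A

Effective dates after the stated exceptions: A is treated as recorded Jan 14, 2025, the work-commencement date.
D is an ad valorem tax lien, so it outranks all other liens regardless of date.
Among the remaining liens, by effective date: F (Apr 14, 2023), C (Nov 8, 2023), E (Nov 10, 2023), B (Apr 7, 2024), A (Jan 14, 2025).
Since A is not senior to D, the subordination leaves the order unchanged.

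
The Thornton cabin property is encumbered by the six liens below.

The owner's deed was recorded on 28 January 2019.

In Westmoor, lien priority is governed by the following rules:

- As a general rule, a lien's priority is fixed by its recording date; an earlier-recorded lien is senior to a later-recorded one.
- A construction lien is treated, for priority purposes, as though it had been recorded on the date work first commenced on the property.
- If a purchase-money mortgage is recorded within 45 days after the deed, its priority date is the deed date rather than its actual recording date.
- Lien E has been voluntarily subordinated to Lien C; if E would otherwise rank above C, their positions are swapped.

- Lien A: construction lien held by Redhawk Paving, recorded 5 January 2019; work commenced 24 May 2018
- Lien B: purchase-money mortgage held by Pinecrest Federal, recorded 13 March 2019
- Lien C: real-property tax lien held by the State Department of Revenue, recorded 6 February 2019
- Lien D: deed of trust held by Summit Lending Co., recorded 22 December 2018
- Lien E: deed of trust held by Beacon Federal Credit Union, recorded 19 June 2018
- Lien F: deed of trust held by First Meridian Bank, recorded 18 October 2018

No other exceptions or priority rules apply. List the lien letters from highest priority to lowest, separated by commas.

A, C, F, D, B, E

Effective dates: A's effective date is 24 May 2018, when work began; B's effective date is the deed date, 28 January 2019.
Sorted by effective date: A (24 May 2018), E (19 June 2018), F (18 October 2018), D (22 December 2018), B (28 January 2019), C (6 February 2019).
The subordination applies — E was senior to C — so E and C swap.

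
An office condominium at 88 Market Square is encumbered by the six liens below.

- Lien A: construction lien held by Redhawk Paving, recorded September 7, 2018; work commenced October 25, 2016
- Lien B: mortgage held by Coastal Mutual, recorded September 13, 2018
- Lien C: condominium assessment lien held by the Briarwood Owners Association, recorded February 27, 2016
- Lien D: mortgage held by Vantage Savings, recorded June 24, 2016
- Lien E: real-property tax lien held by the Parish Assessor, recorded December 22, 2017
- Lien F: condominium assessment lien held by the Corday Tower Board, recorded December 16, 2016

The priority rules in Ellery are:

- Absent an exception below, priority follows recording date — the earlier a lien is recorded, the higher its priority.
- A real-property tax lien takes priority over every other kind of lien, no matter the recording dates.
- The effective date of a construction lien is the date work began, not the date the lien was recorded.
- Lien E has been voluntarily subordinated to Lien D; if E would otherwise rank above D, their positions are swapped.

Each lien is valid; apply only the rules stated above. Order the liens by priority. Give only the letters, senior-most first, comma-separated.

First, effective dates: A relates back to October 25, 2016 (work commenced).
E is a real-property tax lien, so it outranks all other liens regardless of date.
The other liens, earliest effective date first: C (February 27, 2016), D (June 24, 2016), A (October 25, 2016), F (December 16, 2016), B (September 13, 2018).
E is senior to D before the subordination, so the two trade places.

D, C, E, A, F, B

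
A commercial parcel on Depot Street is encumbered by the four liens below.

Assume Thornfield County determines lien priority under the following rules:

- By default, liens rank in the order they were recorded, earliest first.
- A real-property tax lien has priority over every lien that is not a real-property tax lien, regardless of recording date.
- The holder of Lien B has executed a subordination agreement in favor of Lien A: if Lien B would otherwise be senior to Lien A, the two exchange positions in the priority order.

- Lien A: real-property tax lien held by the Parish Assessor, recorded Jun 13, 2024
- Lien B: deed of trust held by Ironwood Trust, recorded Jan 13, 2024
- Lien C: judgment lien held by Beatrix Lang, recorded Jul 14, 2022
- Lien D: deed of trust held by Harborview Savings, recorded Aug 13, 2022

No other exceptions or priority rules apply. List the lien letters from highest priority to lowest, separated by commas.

A, C, D, B

A is a real-property tax lien and takes priority over every other lien.
Ordering the rest by effective date: C (Jul 14, 2022), D (Aug 13, 2022), B (Jan 13, 2024).
B is already junior to A, so the subordination agreement changes nothing.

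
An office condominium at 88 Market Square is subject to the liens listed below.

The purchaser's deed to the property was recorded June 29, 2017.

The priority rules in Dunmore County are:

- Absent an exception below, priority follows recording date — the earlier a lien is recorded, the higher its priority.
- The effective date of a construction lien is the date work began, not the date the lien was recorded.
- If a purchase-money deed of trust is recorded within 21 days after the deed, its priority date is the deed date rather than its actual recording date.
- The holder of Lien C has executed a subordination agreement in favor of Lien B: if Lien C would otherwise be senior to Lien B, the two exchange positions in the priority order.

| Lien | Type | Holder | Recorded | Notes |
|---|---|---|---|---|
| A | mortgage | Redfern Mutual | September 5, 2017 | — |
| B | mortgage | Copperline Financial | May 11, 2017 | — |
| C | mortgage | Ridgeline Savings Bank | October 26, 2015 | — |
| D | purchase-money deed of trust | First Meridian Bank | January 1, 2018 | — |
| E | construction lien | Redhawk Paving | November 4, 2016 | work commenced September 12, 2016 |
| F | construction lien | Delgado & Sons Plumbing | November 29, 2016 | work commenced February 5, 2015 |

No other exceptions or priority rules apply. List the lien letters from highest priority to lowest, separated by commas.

Adjusting effective dates: D was recorded 186 days after the deed, outside the 21-day window, so it keeps its recording date; E is treated as recorded September 12, 2016, the work-commencement date; F's effective date is February 5, 2015, when work began.
Ordering by effective date: F (February 5, 2015), C (October 26, 2015), E (September 12, 2016), B (May 11, 2017), A (September 5, 2017), D (January 1, 2018).
C would otherwise be senior to B, so under the subordination agreement C and B exchange positions.

F, B, E, C, A, D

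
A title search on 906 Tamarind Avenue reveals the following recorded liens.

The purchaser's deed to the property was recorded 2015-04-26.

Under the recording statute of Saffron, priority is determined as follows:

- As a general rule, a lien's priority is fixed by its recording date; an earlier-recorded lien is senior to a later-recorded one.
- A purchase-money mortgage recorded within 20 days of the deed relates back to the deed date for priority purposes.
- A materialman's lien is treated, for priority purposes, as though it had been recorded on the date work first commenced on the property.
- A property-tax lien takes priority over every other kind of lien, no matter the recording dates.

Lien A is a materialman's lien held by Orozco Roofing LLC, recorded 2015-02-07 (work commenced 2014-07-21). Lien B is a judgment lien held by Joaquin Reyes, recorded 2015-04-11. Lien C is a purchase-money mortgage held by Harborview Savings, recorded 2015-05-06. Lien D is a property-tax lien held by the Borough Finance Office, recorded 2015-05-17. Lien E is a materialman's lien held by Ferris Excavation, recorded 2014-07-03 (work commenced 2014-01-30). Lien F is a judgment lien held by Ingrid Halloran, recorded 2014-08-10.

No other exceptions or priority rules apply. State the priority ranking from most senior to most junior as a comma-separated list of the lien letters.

D, E, A, F, B, C

First, effective dates: A's effective date is 2014-07-21, when work began; C was recorded within the 20-day window, so its effective date is the deed date 2015-04-26; E relates back to 2014-01-30 (work commenced).
D is a property-tax lien and takes priority over every other lien.
Among the remaining liens, by effective date: E (2014-01-30), A (2014-07-21), F (2014-08-10), B (2015-04-11), C (2015-04-26).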